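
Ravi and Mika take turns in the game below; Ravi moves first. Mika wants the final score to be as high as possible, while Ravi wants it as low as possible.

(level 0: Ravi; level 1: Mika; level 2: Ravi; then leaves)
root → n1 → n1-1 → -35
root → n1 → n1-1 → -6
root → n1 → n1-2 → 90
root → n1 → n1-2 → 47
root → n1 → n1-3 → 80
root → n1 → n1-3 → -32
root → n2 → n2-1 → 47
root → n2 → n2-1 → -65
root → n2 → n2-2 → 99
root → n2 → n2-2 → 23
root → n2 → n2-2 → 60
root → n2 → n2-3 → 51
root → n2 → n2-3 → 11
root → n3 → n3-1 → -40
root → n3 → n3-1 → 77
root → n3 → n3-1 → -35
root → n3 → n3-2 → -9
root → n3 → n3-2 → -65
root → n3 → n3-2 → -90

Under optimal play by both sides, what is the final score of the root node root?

-40

n1-1 (Ravi): min(-35, -6) = -35
n1-2 (Ravi): min(90, 47) = 47
n1-3 (Ravi): min(80, -32) = -32
n1 (Mika): max(-35, 47, -32) = 47
n2-1 (Ravi): min(47, -65) = -65
n2-2 (Ravi): min(99, 23, 60) = 23
n2-3 (Ravi): min(51, 11) = 11
n2 (Mika): max(-65, 23, 11) = 23
n3-1 (Ravi): min(-40, 77, -35) = -40
n3-2 (Ravi): min(-9, -65, -90) = -90
n3 (Mika): max(-40, -90) = -40
root (Ravi): min(47, 23, -40) = -40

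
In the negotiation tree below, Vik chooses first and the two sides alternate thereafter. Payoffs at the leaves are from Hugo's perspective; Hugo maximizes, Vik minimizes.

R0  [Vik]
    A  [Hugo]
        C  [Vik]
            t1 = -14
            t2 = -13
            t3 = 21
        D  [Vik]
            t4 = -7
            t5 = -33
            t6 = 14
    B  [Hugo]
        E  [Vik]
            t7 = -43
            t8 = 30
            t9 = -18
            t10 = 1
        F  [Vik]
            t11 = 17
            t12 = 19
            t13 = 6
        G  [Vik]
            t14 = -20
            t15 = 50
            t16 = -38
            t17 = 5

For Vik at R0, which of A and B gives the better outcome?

C (Vik): min(-14, -13, 21) = -14
D (Vik): min(-7, -33, 14) = -33
A (Hugo): max(-14, -33) = -14
E (Vik): min(-43, 30, -18, 1) = -43
F (Vik): min(17, 19, 6) = 6
G (Vik): min(-20, 50, -38, 5) = -38
B (Hugo): max(-43, 6, -38) = 6
Vik prefers the lower value; A=-14, B=6. A is better since -14 < 6.

A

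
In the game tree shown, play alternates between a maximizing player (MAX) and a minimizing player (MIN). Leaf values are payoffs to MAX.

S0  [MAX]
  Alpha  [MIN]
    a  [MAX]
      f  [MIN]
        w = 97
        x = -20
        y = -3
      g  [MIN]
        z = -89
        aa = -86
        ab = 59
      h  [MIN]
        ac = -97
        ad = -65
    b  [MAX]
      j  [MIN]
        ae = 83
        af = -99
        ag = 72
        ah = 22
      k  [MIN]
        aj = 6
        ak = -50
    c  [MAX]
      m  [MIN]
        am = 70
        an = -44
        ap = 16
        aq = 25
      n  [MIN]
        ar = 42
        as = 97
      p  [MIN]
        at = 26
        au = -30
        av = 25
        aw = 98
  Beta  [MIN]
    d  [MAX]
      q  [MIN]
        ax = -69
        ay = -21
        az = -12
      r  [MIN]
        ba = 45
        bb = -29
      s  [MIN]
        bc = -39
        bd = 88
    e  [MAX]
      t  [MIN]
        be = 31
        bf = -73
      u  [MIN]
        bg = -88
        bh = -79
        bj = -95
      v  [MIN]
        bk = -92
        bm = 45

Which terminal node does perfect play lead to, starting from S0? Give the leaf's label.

f (MIN): min(97, -20, -3) = -20
g (MIN): min(-89, -86, 59) = -89
h (MIN): min(-97, -65) = -97
a (MAX): max(-20, -89, -97) = -20
j (MIN): min(83, -99, 72, 22) = -99
k (MIN): min(6, -50) = -50
b (MAX): max(-99, -50) = -50
m (MIN): min(70, -44, 16, 25) = -44
n (MIN): min(42, 97) = 42
p (MIN): min(26, -30, 25, 98) = -30
c (MAX): max(-44, 42, -30) = 42
Alpha (MIN): min(-20, -50, 42) = -50
q (MIN): min(-69, -21, -12) = -69
r (MIN): min(45, -29) = -29
s (MIN): min(-39, 88) = -39
d (MAX): max(-69, -29, -39) = -29
t (MIN): min(31, -73) = -73
u (MIN): min(-88, -79, -95) = -95
v (MIN): min(-92, 45) = -92
e (MAX): max(-73, -95, -92) = -73
Beta (MIN): min(-29, -73) = -73
S0 (MAX): max(-50, -73) = -50
At S0, MAX picks Alpha (highest: -50).
At Alpha, MIN picks b (lowest: -50).
At b, MAX picks k (highest: -50).
At k, MIN picks ak (lowest: -50).
Terminal value -50.

ak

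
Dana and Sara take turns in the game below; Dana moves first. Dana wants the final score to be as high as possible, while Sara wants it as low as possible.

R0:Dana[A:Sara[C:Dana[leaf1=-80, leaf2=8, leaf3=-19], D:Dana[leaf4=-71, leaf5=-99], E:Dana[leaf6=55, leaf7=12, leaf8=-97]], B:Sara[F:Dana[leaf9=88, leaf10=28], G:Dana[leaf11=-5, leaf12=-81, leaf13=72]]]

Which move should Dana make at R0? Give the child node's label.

B

C (Dana): max(-80, 8, -19) = 8
D (Dana): max(-71, -99) = -71
E (Dana): max(55, 12, -97) = 55
A (Sara): min(8, -71, 55) = -71
F (Dana): max(88, 28) = 88
G (Dana): max(-5, -81, 72) = 72
B (Sara): min(88, 72) = 72
R0 (Dana): max(-71, 72) = 72
Dana at R0 wants the highest of {A=-71, B=72}, so chooses B.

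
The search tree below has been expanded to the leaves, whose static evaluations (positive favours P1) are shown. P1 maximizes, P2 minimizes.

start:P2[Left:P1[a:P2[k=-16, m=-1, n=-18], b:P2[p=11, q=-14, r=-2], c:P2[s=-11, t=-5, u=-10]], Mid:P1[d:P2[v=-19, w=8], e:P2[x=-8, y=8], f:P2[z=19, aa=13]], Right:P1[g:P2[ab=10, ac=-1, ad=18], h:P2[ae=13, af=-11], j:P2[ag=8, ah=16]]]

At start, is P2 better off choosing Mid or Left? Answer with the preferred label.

Left

d (P2): min(-19, 8) = -19
e (P2): min(-8, 8) = -8
f (P2): min(19, 13) = 13
Mid (P1): max(-19, -8, 13) = 13
a (P2): min(-16, -1, -18) = -18
b (P2): min(11, -14, -2) = -14
c (P2): min(-11, -5, -10) = -11
Left (P1): max(-18, -14, -11) = -11
P2 prefers the lower value; Mid=13, Left=-11. Left is better since -11 < 13.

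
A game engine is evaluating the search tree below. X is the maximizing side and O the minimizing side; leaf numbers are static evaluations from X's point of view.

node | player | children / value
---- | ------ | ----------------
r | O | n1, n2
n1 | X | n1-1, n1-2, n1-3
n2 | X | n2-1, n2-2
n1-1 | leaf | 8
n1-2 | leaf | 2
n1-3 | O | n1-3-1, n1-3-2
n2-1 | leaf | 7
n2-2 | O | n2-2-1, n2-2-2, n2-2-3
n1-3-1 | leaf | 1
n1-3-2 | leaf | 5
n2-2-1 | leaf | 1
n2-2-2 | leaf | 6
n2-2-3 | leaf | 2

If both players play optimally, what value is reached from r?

7

n1-3 (O): min(1, 5) = 1
n1 (X): max(8, 2, 1) = 8
n2-2 (O): min(1, 6, 2) = 1
n2 (X): max(7, 1) = 7
r (O): min(8, 7) = 7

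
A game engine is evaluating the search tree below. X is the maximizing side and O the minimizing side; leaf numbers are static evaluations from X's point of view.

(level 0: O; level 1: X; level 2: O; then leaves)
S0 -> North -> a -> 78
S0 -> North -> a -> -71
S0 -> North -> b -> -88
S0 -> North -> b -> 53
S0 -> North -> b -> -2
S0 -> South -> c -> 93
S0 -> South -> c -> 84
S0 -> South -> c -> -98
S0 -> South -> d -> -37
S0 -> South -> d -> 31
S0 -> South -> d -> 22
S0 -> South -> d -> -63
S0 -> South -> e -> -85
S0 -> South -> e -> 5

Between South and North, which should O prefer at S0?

North

c (O): min(93, 84, -98) = -98
d (O): min(-37, 31, 22, -63) = -63
e (O): min(-85, 5) = -85
South (X): max(-98, -63, -85) = -63
a (O): min(78, -71) = -71
b (O): min(-88, 53, -2) = -88
North (X): max(-71, -88) = -71
O prefers the lower value; South=-63, North=-71. North is better since -71 < -63.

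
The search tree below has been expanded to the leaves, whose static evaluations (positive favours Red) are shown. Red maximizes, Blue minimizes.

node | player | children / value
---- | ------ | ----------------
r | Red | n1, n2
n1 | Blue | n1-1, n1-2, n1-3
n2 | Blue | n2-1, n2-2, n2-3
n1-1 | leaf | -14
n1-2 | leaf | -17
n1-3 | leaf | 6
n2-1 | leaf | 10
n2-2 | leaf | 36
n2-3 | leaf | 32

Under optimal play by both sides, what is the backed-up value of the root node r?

10

n1 (Blue): min(-14, -17, 6) = -17
n2 (Blue): min(10, 36, 32) = 10
r (Red): max(-17, 10) = 10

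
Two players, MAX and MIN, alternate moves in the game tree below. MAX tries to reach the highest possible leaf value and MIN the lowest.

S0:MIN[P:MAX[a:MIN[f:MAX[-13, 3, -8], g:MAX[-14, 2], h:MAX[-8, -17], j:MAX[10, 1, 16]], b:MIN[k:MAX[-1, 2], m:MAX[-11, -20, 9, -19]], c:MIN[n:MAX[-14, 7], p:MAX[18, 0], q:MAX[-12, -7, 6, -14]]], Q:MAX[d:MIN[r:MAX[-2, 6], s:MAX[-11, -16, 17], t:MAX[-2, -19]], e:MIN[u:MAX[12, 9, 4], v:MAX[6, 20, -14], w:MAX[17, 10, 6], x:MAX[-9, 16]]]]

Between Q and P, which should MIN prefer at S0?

r (MAX): max(-2, 6) = 6
s (MAX): max(-11, -16, 17) = 17
t (MAX): max(-2, -19) = -2
d (MIN): min(6, 17, -2) = -2
u (MAX): max(12, 9, 4) = 12
v (MAX): max(6, 20, -14) = 20
w (MAX): max(17, 10, 6) = 17
x (MAX): max(-9, 16) = 16
e (MIN): min(12, 20, 17, 16) = 12
Q (MAX): max(-2, 12) = 12
f (MAX): max(-13, 3, -8) = 3
g (MAX): max(-14, 2) = 2
h (MAX): max(-8, -17) = -8
j (MAX): max(10, 1, 16) = 16
a (MIN): min(3, 2, -8, 16) = -8
k (MAX): max(-1, 2) = 2
m (MAX): max(-11, -20, 9, -19) = 9
b (MIN): min(2, 9) = 2
n (MAX): max(-14, 7) = 7
p (MAX): max(18, 0) = 18
q (MAX): max(-12, -7, 6, -14) = 6
c (MIN): min(7, 18, 6) = 6
P (MAX): max(-8, 2, 6) = 6
MIN prefers the lower value; Q=12, P=6. P is better since 6 < 12.

P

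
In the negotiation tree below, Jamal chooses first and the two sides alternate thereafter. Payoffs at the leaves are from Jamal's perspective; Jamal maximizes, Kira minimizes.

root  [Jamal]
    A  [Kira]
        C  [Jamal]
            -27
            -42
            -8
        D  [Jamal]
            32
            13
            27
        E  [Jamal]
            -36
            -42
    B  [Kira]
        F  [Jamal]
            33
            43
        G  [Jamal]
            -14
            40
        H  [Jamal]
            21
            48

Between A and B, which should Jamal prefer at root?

B

C (Jamal): max(-27, -42, -8) = -8
D (Jamal): max(32, 13, 27) = 32
E (Jamal): max(-36, -42) = -36
A (Kira): min(-8, 32, -36) = -36
F (Jamal): max(33, 43) = 43
G (Jamal): max(-14, 40) = 40
H (Jamal): max(21, 48) = 48
B (Kira): min(43, 40, 48) = 40
Jamal prefers the higher value; A=-36, B=40. B is better since 40 > -36.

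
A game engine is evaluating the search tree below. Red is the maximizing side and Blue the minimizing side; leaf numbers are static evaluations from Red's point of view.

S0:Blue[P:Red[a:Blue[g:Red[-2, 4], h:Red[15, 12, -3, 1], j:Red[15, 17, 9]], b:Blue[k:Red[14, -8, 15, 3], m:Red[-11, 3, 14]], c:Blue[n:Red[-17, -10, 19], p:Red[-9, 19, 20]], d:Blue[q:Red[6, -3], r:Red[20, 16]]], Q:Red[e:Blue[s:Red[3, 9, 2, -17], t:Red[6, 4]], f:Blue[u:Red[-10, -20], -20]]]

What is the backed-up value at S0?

g (Red): max(-2, 4) = 4
h (Red): max(15, 12, -3, 1) = 15
j (Red): max(15, 17, 9) = 17
a (Blue): min(4, 15, 17) = 4
k (Red): max(14, -8, 15, 3) = 15
m (Red): max(-11, 3, 14) = 14
b (Blue): min(15, 14) = 14
n (Red): max(-17, -10, 19) = 19
p (Red): max(-9, 19, 20) = 20
c (Blue): min(19, 20) = 19
q (Red): max(6, -3) = 6
r (Red): max(20, 16) = 20
d (Blue): min(6, 20) = 6
P (Red): max(4, 14, 19, 6) = 19
s (Red): max(3, 9, 2, -17) = 9
t (Red): max(6, 4) = 6
e (Blue): min(9, 6) = 6
u (Red): max(-10, -20) = -10
f (Blue): min(-10, -20) = -20
Q (Red): max(6, -20) = 6
S0 (Blue): min(19, 6) = 6

6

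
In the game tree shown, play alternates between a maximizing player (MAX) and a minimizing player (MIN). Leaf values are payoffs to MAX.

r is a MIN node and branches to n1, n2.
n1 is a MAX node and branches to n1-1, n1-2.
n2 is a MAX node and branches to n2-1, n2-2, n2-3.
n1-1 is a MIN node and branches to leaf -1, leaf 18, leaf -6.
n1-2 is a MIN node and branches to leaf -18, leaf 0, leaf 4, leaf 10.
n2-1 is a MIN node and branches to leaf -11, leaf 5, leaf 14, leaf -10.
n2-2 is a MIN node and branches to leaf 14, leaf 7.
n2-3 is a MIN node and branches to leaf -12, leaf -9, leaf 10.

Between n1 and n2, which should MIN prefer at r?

n1

n1-1 (MIN): min(-1, 18, -6) = -6
n1-2 (MIN): min(-18, 0, 4, 10) = -18
n1 (MAX): max(-6, -18) = -6
n2-1 (MIN): min(-11, 5, 14, -10) = -11
n2-2 (MIN): min(14, 7) = 7
n2-3 (MIN): min(-12, -9, 10) = -12
n2 (MAX): max(-11, 7, -12) = 7
MIN prefers the lower value; n1=-6, n2=7. n1 is better since -6 < 7.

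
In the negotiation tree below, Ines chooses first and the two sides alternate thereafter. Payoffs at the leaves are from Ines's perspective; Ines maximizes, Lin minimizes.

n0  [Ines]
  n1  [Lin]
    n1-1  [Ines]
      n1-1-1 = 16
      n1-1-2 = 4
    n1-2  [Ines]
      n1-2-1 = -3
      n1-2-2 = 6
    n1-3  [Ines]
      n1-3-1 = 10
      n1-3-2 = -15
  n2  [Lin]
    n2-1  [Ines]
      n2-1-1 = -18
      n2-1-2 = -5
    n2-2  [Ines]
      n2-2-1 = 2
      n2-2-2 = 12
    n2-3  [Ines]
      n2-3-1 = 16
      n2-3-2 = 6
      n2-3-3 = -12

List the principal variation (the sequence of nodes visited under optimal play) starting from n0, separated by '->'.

n0 -> n1 -> n1-2 -> n1-2-2

n1-1 (Ines): max(16, 4) = 16
n1-2 (Ines): max(-3, 6) = 6
n1-3 (Ines): max(10, -15) = 10
n1 (Lin): min(16, 6, 10) = 6
n2-1 (Ines): max(-18, -5) = -5
n2-2 (Ines): max(2, 12) = 12
n2-3 (Ines): max(16, 6, -12) = 16
n2 (Lin): min(-5, 12, 16) = -5
n0 (Ines): max(6, -5) = 6
At n0, Ines picks n1 (highest: 6).
At n1, Lin picks n1-2 (lowest: 6).
At n1-2, Ines picks n1-2-2 (highest: 6).
Terminal value 6.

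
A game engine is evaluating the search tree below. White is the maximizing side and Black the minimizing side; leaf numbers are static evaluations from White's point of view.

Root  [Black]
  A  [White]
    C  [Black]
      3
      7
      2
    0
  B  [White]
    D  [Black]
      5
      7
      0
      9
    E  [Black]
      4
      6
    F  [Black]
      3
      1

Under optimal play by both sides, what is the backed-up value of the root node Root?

2

C (Black): min(3, 7, 2) = 2
A (White): max(2, 0) = 2
D (Black): min(5, 7, 0, 9) = 0
E (Black): min(4, 6) = 4
F (Black): min(3, 1) = 1
B (White): max(0, 4, 1) = 4
Root (Black): min(2, 4) = 2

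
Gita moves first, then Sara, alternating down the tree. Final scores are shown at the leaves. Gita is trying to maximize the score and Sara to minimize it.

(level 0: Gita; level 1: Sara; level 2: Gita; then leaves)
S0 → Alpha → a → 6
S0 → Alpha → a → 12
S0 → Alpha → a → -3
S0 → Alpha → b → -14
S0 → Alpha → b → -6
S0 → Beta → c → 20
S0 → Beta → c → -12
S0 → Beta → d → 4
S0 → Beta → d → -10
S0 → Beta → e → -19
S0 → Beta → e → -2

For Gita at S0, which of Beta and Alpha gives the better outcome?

Beta

c (Gita): max(20, -12) = 20
d (Gita): max(4, -10) = 4
e (Gita): max(-19, -2) = -2
Beta (Sara): min(20, 4, -2) = -2
a (Gita): max(6, 12, -3) = 12
b (Gita): max(-14, -6) = -6
Alpha (Sara): min(12, -6) = -6
Gita prefers the higher value; Beta=-2, Alpha=-6. Beta is better since -2 > -6.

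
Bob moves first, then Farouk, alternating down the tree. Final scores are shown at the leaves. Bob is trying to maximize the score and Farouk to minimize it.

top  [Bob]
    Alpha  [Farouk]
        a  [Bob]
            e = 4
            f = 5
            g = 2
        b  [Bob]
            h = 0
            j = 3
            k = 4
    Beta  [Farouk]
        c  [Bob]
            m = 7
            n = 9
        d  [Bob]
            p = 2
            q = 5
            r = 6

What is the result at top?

a (Bob): max(4, 5, 2) = 5
b (Bob): max(0, 3, 4) = 4
Alpha (Farouk): min(5, 4) = 4
c (Bob): max(7, 9) = 9
d (Bob): max(2, 5, 6) = 6
Beta (Farouk): min(9, 6) = 6
top (Bob): max(4, 6) = 6

6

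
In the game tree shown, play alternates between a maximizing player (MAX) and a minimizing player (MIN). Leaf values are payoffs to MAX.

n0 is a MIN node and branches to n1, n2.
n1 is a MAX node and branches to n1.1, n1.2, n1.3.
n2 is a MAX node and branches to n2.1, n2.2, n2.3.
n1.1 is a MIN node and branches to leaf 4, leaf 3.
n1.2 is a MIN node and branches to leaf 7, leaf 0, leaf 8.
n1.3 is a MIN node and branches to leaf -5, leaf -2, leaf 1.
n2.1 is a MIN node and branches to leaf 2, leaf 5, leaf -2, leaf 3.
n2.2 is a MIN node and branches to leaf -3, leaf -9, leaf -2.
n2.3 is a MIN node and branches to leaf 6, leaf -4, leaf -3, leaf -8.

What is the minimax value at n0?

-2

n1.1 (MIN): min(4, 3) = 3
n1.2 (MIN): min(7, 0, 8) = 0
n1.3 (MIN): min(-5, -2, 1) = -5
n1 (MAX): max(3, 0, -5) = 3
n2.1 (MIN): min(2, 5, -2, 3) = -2
n2.2 (MIN): min(-3, -9, -2) = -9
n2.3 (MIN): min(6, -4, -3, -8) = -8
n2 (MAX): max(-2, -9, -8) = -2
n0 (MIN): min(3, -2) = -2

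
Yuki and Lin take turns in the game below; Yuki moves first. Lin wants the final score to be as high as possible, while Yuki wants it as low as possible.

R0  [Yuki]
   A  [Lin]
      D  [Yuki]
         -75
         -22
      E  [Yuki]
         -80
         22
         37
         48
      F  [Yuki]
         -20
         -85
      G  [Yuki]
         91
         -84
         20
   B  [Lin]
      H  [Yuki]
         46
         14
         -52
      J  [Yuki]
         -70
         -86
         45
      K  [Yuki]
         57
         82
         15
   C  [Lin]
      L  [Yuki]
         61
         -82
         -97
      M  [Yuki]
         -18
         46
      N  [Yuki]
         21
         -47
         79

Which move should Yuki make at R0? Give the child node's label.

D (Yuki): min(-75, -22) = -75
E (Yuki): min(-80, 22, 37, 48) = -80
F (Yuki): min(-20, -85) = -85
G (Yuki): min(91, -84, 20) = -84
A (Lin): max(-75, -80, -85, -84) = -75
H (Yuki): min(46, 14, -52) = -52
J (Yuki): min(-70, -86, 45) = -86
K (Yuki): min(57, 82, 15) = 15
B (Lin): max(-52, -86, 15) = 15
L (Yuki): min(61, -82, -97) = -97
M (Yuki): min(-18, 46) = -18
N (Yuki): min(21, -47, 79) = -47
C (Lin): max(-97, -18, -47) = -18
R0 (Yuki): min(-75, 15, -18) = -75
Yuki at R0 wants the lowest of {A=-75, B=15, C=-18}, so chooses A.

A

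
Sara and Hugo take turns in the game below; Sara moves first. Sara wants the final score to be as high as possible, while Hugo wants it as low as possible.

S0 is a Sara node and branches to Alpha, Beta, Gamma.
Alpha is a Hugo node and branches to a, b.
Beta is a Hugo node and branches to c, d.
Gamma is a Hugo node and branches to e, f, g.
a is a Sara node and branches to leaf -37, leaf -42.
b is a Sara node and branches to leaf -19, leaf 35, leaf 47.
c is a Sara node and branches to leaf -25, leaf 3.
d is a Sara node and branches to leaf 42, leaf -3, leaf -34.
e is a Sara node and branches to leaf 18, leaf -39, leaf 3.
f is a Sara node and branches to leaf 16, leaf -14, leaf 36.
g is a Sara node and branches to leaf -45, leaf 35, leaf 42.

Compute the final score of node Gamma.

e (Sara): max(18, -39, 3) = 18
f (Sara): max(16, -14, 36) = 36
g (Sara): max(-45, 35, 42) = 42
Gamma (Hugo): min(18, 36, 42) = 18

18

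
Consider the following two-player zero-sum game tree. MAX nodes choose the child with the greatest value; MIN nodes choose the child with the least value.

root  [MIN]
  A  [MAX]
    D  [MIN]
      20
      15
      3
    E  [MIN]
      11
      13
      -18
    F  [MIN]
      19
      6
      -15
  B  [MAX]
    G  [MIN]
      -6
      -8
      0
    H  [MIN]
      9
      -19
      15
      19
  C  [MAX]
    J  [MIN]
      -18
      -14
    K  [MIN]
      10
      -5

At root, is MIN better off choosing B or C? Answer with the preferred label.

G (MIN): min(-6, -8, 0) = -8
H (MIN): min(9, -19, 15, 19) = -19
B (MAX): max(-8, -19) = -8
J (MIN): min(-18, -14) = -18
K (MIN): min(10, -5) = -5
C (MAX): max(-18, -5) = -5
MIN prefers the lower value; B=-8, C=-5. B is better since -8 < -5.

B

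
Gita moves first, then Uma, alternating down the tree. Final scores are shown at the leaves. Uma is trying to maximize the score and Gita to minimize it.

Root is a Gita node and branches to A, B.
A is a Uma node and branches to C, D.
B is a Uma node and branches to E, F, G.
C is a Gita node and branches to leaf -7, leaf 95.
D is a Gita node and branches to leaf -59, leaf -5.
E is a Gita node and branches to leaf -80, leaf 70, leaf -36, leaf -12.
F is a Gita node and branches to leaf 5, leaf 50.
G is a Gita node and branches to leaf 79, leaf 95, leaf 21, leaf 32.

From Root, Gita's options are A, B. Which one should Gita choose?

C (Gita): min(-7, 95) = -7
D (Gita): min(-59, -5) = -59
A (Uma): max(-7, -59) = -7
E (Gita): min(-80, 70, -36, -12) = -80
F (Gita): min(5, 50) = 5
G (Gita): min(79, 95, 21, 32) = 21
B (Uma): max(-80, 5, 21) = 21
Root (Gita): min(-7, 21) = -7
Gita at Root wants the lowest of {A=-7, B=21}, so chooses A.

A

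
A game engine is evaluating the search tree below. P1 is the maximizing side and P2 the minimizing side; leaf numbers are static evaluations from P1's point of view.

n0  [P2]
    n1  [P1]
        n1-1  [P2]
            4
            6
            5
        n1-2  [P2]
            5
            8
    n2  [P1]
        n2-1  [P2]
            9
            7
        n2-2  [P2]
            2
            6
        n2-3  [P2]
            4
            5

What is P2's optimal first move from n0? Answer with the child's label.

n1

n1-1 (P2): min(4, 6, 5) = 4
n1-2 (P2): min(5, 8) = 5
n1 (P1): max(4, 5) = 5
n2-1 (P2): min(9, 7) = 7
n2-2 (P2): min(2, 6) = 2
n2-3 (P2): min(4, 5) = 4
n2 (P1): max(7, 2, 4) = 7
n0 (P2): min(5, 7) = 5
P2 at n0 wants the lowest of {n1=5, n2=7}, so chooses n1.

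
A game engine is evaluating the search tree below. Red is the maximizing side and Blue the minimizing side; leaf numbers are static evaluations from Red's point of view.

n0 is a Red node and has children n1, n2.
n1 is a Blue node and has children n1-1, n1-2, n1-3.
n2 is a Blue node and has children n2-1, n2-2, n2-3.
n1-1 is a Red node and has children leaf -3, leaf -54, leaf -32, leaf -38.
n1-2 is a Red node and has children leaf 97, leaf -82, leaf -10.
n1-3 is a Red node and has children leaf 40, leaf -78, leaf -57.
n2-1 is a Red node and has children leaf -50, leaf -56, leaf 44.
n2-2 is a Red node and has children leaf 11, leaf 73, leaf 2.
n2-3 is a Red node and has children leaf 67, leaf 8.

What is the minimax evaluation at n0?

n1-1 (Red): max(-3, -54, -32, -38) = -3
n1-2 (Red): max(97, -82, -10) = 97
n1-3 (Red): max(40, -78, -57) = 40
n1 (Blue): min(-3, 97, 40) = -3
n2-1 (Red): max(-50, -56, 44) = 44
n2-2 (Red): max(11, 73, 2) = 73
n2-3 (Red): max(67, 8) = 67
n2 (Blue): min(44, 73, 67) = 44
n0 (Red): max(-3, 44) = 44

44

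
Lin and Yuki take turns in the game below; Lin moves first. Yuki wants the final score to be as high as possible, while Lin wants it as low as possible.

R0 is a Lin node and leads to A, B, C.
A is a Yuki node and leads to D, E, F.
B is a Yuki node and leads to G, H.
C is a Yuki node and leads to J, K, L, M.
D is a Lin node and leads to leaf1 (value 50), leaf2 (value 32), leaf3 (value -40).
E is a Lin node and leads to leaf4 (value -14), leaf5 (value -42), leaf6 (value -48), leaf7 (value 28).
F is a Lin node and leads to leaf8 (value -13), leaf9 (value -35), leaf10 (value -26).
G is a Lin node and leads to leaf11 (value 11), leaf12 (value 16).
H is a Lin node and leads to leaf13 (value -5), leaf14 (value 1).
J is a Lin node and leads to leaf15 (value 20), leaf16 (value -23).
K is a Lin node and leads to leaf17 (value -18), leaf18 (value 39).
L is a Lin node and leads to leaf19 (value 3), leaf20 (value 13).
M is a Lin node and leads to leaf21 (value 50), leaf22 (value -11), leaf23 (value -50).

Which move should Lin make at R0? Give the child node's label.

A

D (Lin): min(50, 32, -40) = -40
E (Lin): min(-14, -42, -48, 28) = -48
F (Lin): min(-13, -35, -26) = -35
A (Yuki): max(-40, -48, -35) = -35
G (Lin): min(11, 16) = 11
H (Lin): min(-5, 1) = -5
B (Yuki): max(11, -5) = 11
J (Lin): min(20, -23) = -23
K (Lin): min(-18, 39) = -18
L (Lin): min(3, 13) = 3
M (Lin): min(50, -11, -50) = -50
C (Yuki): max(-23, -18, 3, -50) = 3
R0 (Lin): min(-35, 11, 3) = -35
Lin at R0 wants the lowest of {A=-35, B=11, C=3}, so chooses A.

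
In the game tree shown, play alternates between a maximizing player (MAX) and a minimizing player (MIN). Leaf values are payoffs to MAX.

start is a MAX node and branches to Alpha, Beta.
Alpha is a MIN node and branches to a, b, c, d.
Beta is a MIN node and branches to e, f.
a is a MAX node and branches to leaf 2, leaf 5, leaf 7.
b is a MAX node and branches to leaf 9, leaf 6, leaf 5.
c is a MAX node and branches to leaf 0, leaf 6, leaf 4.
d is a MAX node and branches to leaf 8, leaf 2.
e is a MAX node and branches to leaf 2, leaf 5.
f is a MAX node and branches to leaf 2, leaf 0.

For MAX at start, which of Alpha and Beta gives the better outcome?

a (MAX): max(2, 5, 7) = 7
b (MAX): max(9, 6, 5) = 9
c (MAX): max(0, 6, 4) = 6
d (MAX): max(8, 2) = 8
Alpha (MIN): min(7, 9, 6, 8) = 6
e (MAX): max(2, 5) = 5
f (MAX): max(2, 0) = 2
Beta (MIN): min(5, 2) = 2
MAX prefers the higher value; Alpha=6, Beta=2. Alpha is better since 6 > 2.

Alpha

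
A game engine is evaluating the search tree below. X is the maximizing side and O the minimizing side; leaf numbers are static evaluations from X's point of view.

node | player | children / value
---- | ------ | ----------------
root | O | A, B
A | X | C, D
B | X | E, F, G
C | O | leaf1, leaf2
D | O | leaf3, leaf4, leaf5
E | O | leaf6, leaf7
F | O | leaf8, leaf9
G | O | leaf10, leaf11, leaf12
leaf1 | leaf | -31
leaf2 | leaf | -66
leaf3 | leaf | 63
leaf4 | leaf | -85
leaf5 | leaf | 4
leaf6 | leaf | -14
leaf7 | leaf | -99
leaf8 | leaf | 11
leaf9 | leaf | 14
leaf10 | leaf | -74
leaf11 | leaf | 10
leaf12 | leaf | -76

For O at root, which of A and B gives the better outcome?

A

C (O): min(-31, -66) = -66
D (O): min(63, -85, 4) = -85
A (X): max(-66, -85) = -66
E (O): min(-14, -99) = -99
F (O): min(11, 14) = 11
G (O): min(-74, 10, -76) = -76
B (X): max(-99, 11, -76) = 11
O prefers the lower value; A=-66, B=11. A is better since -66 < 11.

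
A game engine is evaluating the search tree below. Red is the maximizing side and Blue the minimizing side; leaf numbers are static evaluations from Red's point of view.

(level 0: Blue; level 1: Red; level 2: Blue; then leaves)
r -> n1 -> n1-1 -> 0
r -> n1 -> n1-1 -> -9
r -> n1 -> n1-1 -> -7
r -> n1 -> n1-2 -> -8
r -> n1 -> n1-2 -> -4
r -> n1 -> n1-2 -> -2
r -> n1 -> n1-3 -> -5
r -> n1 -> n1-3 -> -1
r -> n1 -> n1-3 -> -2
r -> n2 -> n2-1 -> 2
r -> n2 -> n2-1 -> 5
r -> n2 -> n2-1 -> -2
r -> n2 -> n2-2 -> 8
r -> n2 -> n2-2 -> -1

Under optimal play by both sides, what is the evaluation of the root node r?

n1-1 (Blue): min(0, -9, -7) = -9
n1-2 (Blue): min(-8, -4, -2) = -8
n1-3 (Blue): min(-5, -1, -2) = -5
n1 (Red): max(-9, -8, -5) = -5
n2-1 (Blue): min(2, 5, -2) = -2
n2-2 (Blue): min(8, -1) = -1
n2 (Red): max(-2, -1) = -1
r (Blue): min(-5, -1) = -5

-5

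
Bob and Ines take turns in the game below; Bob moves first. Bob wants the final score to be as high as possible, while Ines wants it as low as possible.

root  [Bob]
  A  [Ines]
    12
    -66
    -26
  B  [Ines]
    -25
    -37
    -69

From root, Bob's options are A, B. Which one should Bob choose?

A (Ines): min(12, -66, -26) = -66
B (Ines): min(-25, -37, -69) = -69
root (Bob): max(-66, -69) = -66
Bob at root wants the highest of {A=-66, B=-69}, so chooses A.

A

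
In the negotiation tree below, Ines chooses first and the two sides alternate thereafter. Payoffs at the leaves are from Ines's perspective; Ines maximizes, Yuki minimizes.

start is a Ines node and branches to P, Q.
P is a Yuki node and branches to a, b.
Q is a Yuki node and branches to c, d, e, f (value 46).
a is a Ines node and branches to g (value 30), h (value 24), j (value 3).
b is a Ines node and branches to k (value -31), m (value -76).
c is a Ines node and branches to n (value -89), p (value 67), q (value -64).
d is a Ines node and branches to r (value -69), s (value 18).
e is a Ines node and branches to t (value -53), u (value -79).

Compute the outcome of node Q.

c (Ines): max(-89, 67, -64) = 67
d (Ines): max(-69, 18) = 18
e (Ines): max(-53, -79) = -53
Q (Yuki): min(67, 18, -53, 46) = -53

-53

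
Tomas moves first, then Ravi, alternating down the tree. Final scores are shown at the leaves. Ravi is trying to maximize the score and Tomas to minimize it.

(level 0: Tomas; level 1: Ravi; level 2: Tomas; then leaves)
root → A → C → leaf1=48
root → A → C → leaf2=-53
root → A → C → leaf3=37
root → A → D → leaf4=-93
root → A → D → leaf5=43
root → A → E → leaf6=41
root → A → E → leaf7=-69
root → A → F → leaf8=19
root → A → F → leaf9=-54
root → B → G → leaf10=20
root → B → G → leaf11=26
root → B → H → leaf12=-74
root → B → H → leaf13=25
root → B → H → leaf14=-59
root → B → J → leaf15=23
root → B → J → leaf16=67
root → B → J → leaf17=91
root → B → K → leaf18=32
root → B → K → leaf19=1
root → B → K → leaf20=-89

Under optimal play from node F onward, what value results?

F (Tomas): min(19, -54) = -54

-54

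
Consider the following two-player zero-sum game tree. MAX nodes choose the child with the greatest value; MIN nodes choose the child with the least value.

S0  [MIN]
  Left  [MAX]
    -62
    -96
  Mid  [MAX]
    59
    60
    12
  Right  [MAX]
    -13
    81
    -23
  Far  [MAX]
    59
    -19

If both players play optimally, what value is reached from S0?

-62

Left (MAX): max(-62, -96) = -62
Mid (MAX): max(59, 60, 12) = 60
Right (MAX): max(-13, 81, -23) = 81
Far (MAX): max(59, -19) = 59
S0 (MIN): min(-62, 60, 81, 59) = -62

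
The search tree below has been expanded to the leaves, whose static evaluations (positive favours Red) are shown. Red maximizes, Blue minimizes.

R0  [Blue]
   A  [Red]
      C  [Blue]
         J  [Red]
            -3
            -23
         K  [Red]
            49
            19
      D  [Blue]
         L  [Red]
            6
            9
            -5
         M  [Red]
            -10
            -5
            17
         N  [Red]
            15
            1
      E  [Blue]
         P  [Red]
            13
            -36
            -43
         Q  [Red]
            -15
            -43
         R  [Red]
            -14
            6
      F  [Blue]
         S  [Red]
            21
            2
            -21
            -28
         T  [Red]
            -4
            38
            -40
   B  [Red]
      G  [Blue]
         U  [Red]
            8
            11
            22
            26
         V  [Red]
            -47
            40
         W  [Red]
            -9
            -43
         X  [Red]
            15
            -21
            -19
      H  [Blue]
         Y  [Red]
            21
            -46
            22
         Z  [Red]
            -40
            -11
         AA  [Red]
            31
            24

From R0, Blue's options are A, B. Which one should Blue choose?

B

J (Red): max(-3, -23) = -3
K (Red): max(49, 19) = 49
C (Blue): min(-3, 49) = -3
L (Red): max(6, 9, -5) = 9
M (Red): max(-10, -5, 17) = 17
N (Red): max(15, 1) = 15
D (Blue): min(9, 17, 15) = 9
P (Red): max(13, -36, -43) = 13
Q (Red): max(-15, -43) = -15
R (Red): max(-14, 6) = 6
E (Blue): min(13, -15, 6) = -15
S (Red): max(21, 2, -21, -28) = 21
T (Red): max(-4, 38, -40) = 38
F (Blue): min(21, 38) = 21
A (Red): max(-3, 9, -15, 21) = 21
U (Red): max(8, 11, 22, 26) = 26
V (Red): max(-47, 40) = 40
W (Red): max(-9, -43) = -9
X (Red): max(15, -21, -19) = 15
G (Blue): min(26, 40, -9, 15) = -9
Y (Red): max(21, -46, 22) = 22
Z (Red): max(-40, -11) = -11
AA (Red): max(31, 24) = 31
H (Blue): min(22, -11, 31) = -11
B (Red): max(-9, -11) = -9
R0 (Blue): min(21, -9) = -9
Blue at R0 wants the lowest of {A=21, B=-9}, so chooses B.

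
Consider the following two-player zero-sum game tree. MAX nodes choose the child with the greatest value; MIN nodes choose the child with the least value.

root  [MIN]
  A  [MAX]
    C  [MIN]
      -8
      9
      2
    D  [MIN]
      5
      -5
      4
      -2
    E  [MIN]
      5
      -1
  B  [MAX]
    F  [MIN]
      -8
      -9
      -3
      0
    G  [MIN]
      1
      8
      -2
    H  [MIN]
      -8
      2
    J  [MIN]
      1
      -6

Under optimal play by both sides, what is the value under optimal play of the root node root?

-2

C (MIN): min(-8, 9, 2) = -8
D (MIN): min(5, -5, 4, -2) = -5
E (MIN): min(5, -1) = -1
A (MAX): max(-8, -5, -1) = -1
F (MIN): min(-8, -9, -3, 0) = -9
G (MIN): min(1, 8, -2) = -2
H (MIN): min(-8, 2) = -8
J (MIN): min(1, -6) = -6
B (MAX): max(-9, -2, -8, -6) = -2
root (MIN): min(-1, -2) = -2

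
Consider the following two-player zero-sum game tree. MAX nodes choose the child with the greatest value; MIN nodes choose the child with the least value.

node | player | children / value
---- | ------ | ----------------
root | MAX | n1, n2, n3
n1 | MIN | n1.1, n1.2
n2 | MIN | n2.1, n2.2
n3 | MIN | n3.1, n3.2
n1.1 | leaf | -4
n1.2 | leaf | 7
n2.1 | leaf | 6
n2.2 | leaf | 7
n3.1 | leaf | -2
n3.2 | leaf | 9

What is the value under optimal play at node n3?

-2

n3 (MIN): min(-2, 9) = -2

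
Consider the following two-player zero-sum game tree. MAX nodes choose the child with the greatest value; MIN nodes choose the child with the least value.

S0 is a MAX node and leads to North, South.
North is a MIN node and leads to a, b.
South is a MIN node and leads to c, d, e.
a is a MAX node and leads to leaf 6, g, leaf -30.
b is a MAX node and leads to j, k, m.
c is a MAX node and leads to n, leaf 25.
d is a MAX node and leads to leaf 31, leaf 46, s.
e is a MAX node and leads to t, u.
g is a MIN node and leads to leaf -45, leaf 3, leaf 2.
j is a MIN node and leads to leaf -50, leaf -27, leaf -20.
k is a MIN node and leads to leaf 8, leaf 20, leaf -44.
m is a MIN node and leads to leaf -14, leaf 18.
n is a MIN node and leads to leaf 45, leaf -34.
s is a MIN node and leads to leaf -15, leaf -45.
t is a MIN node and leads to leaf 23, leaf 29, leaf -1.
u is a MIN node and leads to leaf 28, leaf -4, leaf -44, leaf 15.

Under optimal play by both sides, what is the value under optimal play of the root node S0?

g (MIN): min(-45, 3, 2) = -45
a (MAX): max(6, -45, -30) = 6
j (MIN): min(-50, -27, -20) = -50
k (MIN): min(8, 20, -44) = -44
m (MIN): min(-14, 18) = -14
b (MAX): max(-50, -44, -14) = -14
North (MIN): min(6, -14) = -14
n (MIN): min(45, -34) = -34
c (MAX): max(-34, 25) = 25
s (MIN): min(-15, -45) = -45
d (MAX): max(31, 46, -45) = 46
t (MIN): min(23, 29, -1) = -1
u (MIN): min(28, -4, -44, 15) = -44
e (MAX): max(-1, -44) = -1
South (MIN): min(25, 46, -1) = -1
S0 (MAX): max(-14, -1) = -1

-1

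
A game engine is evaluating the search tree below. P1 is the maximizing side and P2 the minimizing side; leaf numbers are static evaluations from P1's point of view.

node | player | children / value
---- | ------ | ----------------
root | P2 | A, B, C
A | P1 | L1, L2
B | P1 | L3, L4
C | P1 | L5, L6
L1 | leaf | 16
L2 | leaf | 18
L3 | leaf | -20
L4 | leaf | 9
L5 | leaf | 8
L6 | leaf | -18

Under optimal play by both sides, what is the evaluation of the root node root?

A (P1): max(16, 18) = 18
B (P1): max(-20, 9) = 9
C (P1): max(8, -18) = 8
root (P2): min(18, 9, 8) = 8

8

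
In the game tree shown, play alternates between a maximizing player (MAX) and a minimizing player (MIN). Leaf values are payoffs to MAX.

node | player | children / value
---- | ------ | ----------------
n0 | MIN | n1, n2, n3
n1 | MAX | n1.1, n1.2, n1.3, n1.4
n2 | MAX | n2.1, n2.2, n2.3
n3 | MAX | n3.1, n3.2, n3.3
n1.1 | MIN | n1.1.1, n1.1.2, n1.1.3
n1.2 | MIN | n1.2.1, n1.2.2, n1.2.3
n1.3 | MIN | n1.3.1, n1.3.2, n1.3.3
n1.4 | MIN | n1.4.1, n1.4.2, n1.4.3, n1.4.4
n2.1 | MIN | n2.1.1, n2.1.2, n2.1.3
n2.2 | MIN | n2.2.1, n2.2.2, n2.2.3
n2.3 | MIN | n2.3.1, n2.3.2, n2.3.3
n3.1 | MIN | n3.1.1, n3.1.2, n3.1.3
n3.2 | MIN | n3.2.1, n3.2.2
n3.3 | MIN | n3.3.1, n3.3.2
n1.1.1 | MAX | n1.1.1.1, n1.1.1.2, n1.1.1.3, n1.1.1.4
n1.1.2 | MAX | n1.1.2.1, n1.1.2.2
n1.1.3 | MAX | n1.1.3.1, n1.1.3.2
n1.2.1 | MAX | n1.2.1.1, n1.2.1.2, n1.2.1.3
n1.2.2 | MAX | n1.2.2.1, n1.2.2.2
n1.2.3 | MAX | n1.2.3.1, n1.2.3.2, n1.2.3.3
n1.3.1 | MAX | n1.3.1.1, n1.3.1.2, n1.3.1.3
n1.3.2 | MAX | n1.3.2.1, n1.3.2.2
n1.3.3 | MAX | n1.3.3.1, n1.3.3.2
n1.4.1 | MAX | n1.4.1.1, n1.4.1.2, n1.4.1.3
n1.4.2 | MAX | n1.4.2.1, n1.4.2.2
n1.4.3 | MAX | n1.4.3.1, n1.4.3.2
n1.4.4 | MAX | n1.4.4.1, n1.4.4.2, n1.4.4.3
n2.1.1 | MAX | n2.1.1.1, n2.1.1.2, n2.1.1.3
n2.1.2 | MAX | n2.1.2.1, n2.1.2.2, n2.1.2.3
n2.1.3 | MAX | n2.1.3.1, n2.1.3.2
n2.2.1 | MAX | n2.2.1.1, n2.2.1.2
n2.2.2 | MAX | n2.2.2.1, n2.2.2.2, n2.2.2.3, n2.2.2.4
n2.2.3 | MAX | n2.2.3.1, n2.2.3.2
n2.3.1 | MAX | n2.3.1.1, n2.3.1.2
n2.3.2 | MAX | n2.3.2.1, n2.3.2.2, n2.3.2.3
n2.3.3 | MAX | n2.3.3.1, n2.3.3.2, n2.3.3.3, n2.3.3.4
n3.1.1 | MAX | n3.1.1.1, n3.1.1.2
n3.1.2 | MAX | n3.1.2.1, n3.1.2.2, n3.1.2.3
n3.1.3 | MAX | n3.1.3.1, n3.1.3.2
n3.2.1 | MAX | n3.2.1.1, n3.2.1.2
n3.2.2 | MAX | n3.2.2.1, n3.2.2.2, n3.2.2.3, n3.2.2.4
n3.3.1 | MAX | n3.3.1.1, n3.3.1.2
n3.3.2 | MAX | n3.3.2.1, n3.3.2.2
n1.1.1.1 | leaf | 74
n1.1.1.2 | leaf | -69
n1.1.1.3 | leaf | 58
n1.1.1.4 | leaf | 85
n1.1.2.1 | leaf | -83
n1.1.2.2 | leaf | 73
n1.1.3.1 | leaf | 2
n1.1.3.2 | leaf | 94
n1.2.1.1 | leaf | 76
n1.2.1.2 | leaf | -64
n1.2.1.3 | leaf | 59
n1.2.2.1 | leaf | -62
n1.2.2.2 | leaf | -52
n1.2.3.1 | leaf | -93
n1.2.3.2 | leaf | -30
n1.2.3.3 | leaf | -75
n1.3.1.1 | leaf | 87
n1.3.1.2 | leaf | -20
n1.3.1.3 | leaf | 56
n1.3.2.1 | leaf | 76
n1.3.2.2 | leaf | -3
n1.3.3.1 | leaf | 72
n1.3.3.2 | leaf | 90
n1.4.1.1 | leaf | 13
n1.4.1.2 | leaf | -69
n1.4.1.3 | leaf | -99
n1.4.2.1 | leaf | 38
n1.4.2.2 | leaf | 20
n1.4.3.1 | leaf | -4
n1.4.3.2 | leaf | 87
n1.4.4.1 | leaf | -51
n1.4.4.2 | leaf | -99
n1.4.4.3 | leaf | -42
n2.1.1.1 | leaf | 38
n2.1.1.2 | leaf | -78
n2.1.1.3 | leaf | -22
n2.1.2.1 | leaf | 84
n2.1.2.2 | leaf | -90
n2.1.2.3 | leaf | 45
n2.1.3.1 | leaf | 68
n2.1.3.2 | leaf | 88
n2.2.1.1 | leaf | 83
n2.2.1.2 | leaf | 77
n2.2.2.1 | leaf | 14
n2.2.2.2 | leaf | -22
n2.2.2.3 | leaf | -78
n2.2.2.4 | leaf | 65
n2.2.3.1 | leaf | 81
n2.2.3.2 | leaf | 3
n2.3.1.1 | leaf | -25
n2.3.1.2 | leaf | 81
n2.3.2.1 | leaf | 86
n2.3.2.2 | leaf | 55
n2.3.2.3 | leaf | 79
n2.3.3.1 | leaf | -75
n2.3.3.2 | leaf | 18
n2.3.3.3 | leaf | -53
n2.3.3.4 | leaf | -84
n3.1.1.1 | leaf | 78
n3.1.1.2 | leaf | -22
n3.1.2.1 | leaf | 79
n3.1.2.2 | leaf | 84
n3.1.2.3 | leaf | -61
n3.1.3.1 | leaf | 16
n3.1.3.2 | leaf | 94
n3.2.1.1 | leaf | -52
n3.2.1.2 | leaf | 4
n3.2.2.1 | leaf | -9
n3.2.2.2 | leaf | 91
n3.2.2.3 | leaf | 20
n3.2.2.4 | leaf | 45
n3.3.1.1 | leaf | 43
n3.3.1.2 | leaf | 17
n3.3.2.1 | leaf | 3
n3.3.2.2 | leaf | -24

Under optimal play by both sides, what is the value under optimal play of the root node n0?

65

n1.1.1 (MAX): max(74, -69, 58, 85) = 85
n1.1.2 (MAX): max(-83, 73) = 73
n1.1.3 (MAX): max(2, 94) = 94
n1.1 (MIN): min(85, 73, 94) = 73
n1.2.1 (MAX): max(76, -64, 59) = 76
n1.2.2 (MAX): max(-62, -52) = -52
n1.2.3 (MAX): max(-93, -30, -75) = -30
n1.2 (MIN): min(76, -52, -30) = -52
n1.3.1 (MAX): max(87, -20, 56) = 87
n1.3.2 (MAX): max(76, -3) = 76
n1.3.3 (MAX): max(72, 90) = 90
n1.3 (MIN): min(87, 76, 90) = 76
n1.4.1 (MAX): max(13, -69, -99) = 13
n1.4.2 (MAX): max(38, 20) = 38
n1.4.3 (MAX): max(-4, 87) = 87
n1.4.4 (MAX): max(-51, -99, -42) = -42
n1.4 (MIN): min(13, 38, 87, -42) = -42
n1 (MAX): max(73, -52, 76, -42) = 76
n2.1.1 (MAX): max(38, -78, -22) = 38
n2.1.2 (MAX): max(84, -90, 45) = 84
n2.1.3 (MAX): max(68, 88) = 88
n2.1 (MIN): min(38, 84, 88) = 38
n2.2.1 (MAX): max(83, 77) = 83
n2.2.2 (MAX): max(14, -22, -78, 65) = 65
n2.2.3 (MAX): max(81, 3) = 81
n2.2 (MIN): min(83, 65, 81) = 65
n2.3.1 (MAX): max(-25, 81) = 81
n2.3.2 (MAX): max(86, 55, 79) = 86
n2.3.3 (MAX): max(-75, 18, -53, -84) = 18
n2.3 (MIN): min(81, 86, 18) = 18
n2 (MAX): max(38, 65, 18) = 65
n3.1.1 (MAX): max(78, -22) = 78
n3.1.2 (MAX): max(79, 84, -61) = 84
n3.1.3 (MAX): max(16, 94) = 94
n3.1 (MIN): min(78, 84, 94) = 78
n3.2.1 (MAX): max(-52, 4) = 4
n3.2.2 (MAX): max(-9, 91, 20, 45) = 91
n3.2 (MIN): min(4, 91) = 4
n3.3.1 (MAX): max(43, 17) = 43
n3.3.2 (MAX): max(3, -24) = 3
n3.3 (MIN): min(43, 3) = 3
n3 (MAX): max(78, 4, 3) = 78
n0 (MIN): min(76, 65, 78) = 65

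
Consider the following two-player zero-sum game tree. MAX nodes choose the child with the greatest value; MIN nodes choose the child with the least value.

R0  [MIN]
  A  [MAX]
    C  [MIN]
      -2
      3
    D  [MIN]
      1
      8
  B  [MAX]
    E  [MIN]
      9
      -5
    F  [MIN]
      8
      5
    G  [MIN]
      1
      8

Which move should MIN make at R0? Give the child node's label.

A

C (MIN): min(-2, 3) = -2
D (MIN): min(1, 8) = 1
A (MAX): max(-2, 1) = 1
E (MIN): min(9, -5) = -5
F (MIN): min(8, 5) = 5
G (MIN): min(1, 8) = 1
B (MAX): max(-5, 5, 1) = 5
R0 (MIN): min(1, 5) = 1
MIN at R0 wants the lowest of {A=1, B=5}, so chooses A.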